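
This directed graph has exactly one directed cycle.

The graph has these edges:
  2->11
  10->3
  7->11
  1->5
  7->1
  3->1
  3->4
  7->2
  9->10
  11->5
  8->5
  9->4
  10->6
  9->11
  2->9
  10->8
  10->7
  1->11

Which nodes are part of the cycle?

2, 7, 9, 10

DFS with gray/black marking from 9:
9 gray
  4 gray
  4 black
  10 gray
    7 gray
      2 gray
        2→9: 9 is gray → back edge
Back edge closes the cycle 9 → 10 → 7 → 2 → 9; its vertices are {2, 7, 9, 10}.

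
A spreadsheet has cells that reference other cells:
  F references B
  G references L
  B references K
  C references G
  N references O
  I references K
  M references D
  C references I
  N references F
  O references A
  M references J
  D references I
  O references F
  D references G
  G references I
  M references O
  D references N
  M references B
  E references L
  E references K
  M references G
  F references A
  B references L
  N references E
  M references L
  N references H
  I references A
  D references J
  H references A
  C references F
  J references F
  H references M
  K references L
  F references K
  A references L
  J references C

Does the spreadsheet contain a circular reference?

Yes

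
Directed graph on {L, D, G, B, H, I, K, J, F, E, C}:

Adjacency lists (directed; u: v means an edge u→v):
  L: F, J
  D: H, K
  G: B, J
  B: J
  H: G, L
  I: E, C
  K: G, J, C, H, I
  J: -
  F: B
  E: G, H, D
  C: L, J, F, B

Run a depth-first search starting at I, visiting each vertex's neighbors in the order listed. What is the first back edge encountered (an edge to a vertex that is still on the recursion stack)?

K->I

DFS from I (visiting each vertex's neighbors in the order listed); mark gray on enter, black on exit:
I gray
  E gray
    G gray
      B gray
        J gray
        J black
      B black
      G→J: J black — skip
    G black
    H gray
      H→G: G black — skip
      L gray
        F gray
          F→B: B black — skip
        F black
        L→J: J black — skip
      L black
    H black
    D gray
      D→H: H black — skip
      K gray
        K→G: G black — skip
        K→J: J black — skip
        C gray
          C→L: L black — skip
          C→J: J black — skip
          C→F: F black — skip
          C→B: B black — skip
        C black
        K→H: H black — skip
        K→I: I is gray → back edge
First back edge: K → I.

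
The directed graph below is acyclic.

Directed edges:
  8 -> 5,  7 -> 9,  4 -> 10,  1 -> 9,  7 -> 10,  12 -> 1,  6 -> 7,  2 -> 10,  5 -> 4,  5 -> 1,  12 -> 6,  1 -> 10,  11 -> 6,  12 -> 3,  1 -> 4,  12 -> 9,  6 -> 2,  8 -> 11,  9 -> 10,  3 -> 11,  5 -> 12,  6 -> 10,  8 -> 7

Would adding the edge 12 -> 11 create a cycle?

No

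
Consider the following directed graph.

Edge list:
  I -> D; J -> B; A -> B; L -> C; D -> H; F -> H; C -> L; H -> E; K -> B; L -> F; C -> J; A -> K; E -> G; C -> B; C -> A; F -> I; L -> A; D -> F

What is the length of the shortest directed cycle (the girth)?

For each vertex v, BFS finds the shortest path from v back to v.
The shortest such closed walk is L → C → L, length 2.

2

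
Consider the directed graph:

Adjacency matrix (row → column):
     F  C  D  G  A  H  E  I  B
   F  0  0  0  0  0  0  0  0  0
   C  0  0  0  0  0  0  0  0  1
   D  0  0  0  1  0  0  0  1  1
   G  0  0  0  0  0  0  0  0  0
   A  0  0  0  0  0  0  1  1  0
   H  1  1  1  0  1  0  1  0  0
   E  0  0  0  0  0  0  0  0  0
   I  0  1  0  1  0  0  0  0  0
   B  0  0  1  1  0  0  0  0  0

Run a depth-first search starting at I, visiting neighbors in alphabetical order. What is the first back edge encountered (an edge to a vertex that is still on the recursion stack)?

D→B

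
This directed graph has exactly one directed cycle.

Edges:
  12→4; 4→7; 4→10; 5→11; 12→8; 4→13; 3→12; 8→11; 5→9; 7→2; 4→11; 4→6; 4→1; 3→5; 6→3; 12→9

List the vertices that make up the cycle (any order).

3, 4, 6, 12

DFS with gray/black marking from 12:
12 gray
  9 gray
  9 black
  4 gray
    10 gray
    10 black
    7 gray
      2 gray
      2 black
    7 black
    6 gray
      3 gray
        3→12: 12 is gray → back edge
Back edge closes the cycle 12 → 4 → 6 → 3 → 12; its vertices are {3, 4, 6, 12}.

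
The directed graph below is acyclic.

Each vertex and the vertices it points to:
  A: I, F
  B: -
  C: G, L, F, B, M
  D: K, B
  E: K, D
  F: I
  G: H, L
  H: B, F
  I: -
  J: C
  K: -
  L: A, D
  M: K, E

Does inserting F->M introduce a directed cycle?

No

Adding F→M creates a cycle iff M can already reach F.
Explore from M: no path reaches F. The graph stays acyclic.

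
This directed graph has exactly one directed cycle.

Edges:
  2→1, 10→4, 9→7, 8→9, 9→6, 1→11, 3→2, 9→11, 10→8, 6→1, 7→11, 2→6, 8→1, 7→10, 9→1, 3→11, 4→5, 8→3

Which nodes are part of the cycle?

7, 8, 9, 10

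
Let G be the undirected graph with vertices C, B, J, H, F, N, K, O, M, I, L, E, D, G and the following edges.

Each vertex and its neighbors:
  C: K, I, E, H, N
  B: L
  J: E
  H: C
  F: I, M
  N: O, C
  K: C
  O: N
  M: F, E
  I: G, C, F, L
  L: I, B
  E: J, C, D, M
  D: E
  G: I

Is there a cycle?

DFS, tracking each vertex's parent; an edge to a visited non-parent vertex closes a cycle.
Start from K:
visit K (parent –)
  visit C (parent K)
    C–K: parent, skip
    visit I (parent C)
      visit G (parent I)
        G–I: parent, skip
      I–C: parent, skip
      visit F (parent I)
        F–I: parent, skip
        visit M (parent F)
          M–F: parent, skip
          visit E (parent M)
            visit J (parent E)
              J–E: parent, skip
            E–C: C visited and ≠ parent → cycle
Cycle: C – I – F – M – E – C.

Yes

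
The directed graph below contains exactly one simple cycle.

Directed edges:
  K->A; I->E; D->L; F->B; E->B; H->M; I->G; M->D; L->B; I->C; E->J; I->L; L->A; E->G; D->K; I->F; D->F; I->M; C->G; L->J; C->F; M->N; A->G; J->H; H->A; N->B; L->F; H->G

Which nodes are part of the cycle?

D, H, J, L, M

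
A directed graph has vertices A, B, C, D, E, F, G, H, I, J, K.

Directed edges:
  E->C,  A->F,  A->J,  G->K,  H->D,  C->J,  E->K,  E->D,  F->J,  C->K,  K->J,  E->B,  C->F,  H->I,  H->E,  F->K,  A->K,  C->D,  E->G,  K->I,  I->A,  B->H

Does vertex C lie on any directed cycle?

C lies on a cycle iff there is a path from C back to itself.
Exploring from C, it never reaches itself; equivalently, its strongly connected component is a singleton.

No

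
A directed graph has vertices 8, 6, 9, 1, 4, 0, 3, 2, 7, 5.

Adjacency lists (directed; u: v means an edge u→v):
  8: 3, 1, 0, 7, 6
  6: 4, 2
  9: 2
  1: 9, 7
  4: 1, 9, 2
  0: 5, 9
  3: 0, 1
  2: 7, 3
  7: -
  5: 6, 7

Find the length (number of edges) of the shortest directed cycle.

4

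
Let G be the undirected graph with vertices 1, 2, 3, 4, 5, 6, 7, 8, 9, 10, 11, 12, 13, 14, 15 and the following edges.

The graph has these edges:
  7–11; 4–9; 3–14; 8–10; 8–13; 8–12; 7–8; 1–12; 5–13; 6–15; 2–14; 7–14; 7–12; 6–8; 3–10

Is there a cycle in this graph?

Yes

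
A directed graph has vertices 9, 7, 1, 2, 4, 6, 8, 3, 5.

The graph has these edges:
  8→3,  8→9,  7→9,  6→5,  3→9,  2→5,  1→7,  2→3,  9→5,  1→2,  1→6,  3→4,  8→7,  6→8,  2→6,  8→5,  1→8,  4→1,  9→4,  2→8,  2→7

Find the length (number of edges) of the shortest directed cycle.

For each vertex v, BFS finds the shortest path from v back to v.
The shortest such closed walk is 4 → 1 → 2 → 3 → 4, length 4.

4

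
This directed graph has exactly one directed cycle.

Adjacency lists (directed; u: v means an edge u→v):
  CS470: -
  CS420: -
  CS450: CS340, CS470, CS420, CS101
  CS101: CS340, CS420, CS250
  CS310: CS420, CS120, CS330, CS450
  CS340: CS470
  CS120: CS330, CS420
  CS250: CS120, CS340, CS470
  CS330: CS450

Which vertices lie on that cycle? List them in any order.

CS101, CS120, CS250, CS330, CS450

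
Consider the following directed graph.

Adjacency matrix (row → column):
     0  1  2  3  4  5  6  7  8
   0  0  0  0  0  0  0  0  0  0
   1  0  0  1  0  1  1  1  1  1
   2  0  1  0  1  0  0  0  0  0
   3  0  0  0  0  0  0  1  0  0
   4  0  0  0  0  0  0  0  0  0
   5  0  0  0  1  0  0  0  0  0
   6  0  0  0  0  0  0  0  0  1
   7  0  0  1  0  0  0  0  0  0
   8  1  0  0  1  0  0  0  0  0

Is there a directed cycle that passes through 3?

Yes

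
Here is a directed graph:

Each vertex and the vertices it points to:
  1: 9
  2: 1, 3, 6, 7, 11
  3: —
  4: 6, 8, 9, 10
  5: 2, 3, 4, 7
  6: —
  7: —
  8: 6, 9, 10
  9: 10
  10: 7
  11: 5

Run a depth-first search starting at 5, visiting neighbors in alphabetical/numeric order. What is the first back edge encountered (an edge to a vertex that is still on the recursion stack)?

DFS from 5 (visiting neighbors in alphabetical/numeric order); mark gray on enter, black on exit:
5 gray
  2 gray
    1 gray
      9 gray
        10 gray
          7 gray
          7 black
        10 black
      9 black
    1 black
    3 gray
    3 black
    6 gray
    6 black
    2→7: 7 black — skip
    11 gray
      11→5: 5 is gray → back edge
First back edge: 11 → 5.

11->5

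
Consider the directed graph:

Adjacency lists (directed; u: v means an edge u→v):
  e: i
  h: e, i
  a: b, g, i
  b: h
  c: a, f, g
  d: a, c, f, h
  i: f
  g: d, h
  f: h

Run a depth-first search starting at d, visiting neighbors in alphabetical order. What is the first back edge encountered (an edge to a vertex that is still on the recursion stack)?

f->h

DFS from d (visiting neighbors in alphabetical order); mark gray on enter, black on exit:
d gray
  a gray
    b gray
      h gray
        e gray
          i gray
            f gray
              f→h: h is gray → back edge
First back edge: f → h.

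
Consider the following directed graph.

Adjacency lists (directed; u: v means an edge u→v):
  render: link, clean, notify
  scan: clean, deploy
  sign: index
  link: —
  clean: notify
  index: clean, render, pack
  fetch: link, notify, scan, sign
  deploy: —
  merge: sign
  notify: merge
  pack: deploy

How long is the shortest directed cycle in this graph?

5

For each vertex v, BFS finds the shortest path from v back to v.
The shortest such closed walk is sign → index → render → notify → merge → sign, length 5.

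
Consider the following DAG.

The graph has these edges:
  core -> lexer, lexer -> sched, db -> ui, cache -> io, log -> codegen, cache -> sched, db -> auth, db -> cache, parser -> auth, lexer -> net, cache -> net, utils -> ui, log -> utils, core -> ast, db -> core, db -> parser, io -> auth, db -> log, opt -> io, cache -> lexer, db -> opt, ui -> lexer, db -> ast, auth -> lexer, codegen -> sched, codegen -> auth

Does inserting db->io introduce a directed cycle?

No

Adding db→io creates a cycle iff io can already reach db.
Explore from io: no path reaches db. The graph stays acyclic.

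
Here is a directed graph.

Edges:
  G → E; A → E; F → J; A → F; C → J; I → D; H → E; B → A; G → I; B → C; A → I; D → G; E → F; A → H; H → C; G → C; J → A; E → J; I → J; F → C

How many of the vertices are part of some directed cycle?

A vertex is on a directed cycle iff it belongs to a strongly connected component of size ≥ 2 (or has a self-loop).
The vertices on cycles are {A, C, D, E, F, G, H, I, J} — 9 in total.

9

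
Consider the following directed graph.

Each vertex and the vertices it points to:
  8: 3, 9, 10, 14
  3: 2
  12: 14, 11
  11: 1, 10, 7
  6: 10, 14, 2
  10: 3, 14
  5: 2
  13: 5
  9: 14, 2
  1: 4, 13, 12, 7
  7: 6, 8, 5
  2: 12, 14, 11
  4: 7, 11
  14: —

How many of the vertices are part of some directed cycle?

13

A vertex is on a directed cycle iff it belongs to a strongly connected component of size ≥ 2 (or has a self-loop).
The vertices on cycles are {1, 2, 3, 4, 5, 6, 7, 8, 9, 10, 11, 12, 13} — 13 in total.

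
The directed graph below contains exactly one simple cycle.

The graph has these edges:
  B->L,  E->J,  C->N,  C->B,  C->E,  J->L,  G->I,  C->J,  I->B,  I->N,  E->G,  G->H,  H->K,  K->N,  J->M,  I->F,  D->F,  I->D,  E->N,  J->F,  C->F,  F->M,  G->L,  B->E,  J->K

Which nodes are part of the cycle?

B, E, G, I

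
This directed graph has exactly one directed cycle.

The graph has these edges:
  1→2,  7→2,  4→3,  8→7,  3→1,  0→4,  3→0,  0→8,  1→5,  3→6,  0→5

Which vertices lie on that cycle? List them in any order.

DFS with gray/black marking from 0:
0 gray
  8 gray
    7 gray
      2 gray
      2 black
    7 black
  8 black
  4 gray
    3 gray
      3→0: 0 is gray → back edge
Back edge closes the cycle 0 → 4 → 3 → 0; its vertices are {0, 3, 4}.

0, 3, 4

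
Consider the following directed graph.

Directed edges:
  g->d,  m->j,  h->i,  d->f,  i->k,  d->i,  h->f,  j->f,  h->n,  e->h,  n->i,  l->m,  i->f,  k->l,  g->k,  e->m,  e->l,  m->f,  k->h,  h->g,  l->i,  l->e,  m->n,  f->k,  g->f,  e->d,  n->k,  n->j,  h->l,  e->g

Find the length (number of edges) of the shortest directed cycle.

For each vertex v, BFS finds the shortest path from v back to v.
The shortest such closed walk is l → e → l, length 2.

2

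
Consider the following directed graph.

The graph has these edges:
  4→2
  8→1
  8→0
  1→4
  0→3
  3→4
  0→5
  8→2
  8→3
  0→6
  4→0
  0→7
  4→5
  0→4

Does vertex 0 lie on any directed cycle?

Yes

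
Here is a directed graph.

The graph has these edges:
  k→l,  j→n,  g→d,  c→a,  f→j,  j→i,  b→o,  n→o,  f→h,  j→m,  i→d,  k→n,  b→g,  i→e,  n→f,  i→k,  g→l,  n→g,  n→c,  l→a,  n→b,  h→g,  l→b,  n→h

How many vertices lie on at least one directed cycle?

A vertex is on a directed cycle iff it belongs to a strongly connected component of size ≥ 2 (or has a self-loop).
The vertices on cycles are {b, f, g, i, j, k, l, n} — 8 in total.

8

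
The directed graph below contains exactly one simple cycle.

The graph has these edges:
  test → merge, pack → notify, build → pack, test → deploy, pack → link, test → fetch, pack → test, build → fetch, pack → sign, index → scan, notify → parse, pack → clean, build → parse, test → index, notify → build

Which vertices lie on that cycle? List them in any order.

pack, build, notify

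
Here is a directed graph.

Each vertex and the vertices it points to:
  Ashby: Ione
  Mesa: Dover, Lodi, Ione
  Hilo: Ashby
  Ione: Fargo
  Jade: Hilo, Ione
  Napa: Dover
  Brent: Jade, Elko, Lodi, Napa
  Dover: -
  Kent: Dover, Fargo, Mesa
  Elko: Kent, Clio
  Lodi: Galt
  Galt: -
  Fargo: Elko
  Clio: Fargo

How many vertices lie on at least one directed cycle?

6

A vertex is on a directed cycle iff it belongs to a strongly connected component of size ≥ 2 (or has a self-loop).
The vertices on cycles are {Clio, Elko, Ione, Kent, Mesa, Fargo} — 6 in total.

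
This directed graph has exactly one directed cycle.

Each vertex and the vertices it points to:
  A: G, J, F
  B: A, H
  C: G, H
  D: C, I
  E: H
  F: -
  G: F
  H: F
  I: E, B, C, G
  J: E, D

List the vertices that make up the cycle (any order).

A, B, D, I, J

DFS with gray/black marking from J:
J gray
  E gray
    H gray
      F gray
      F black
    H black
  E black
  D gray
    C gray
      G gray
        G→F: F black — skip
      G black
      C→H: H black — skip
    C black
    I gray
      I→E: E black — skip
      B gray
        A gray
          A→G: G black — skip
          A→J: J is gray → back edge
Back edge closes the cycle J → D → I → B → A → J; its vertices are {A, B, D, I, J}.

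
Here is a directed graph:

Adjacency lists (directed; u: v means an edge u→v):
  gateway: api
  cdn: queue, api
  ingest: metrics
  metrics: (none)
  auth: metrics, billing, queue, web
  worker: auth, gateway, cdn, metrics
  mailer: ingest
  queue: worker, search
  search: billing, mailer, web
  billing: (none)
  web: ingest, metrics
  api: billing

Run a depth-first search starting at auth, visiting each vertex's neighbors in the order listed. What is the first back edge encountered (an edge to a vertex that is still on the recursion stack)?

worker→auth

DFS from auth (visiting each vertex's neighbors in the order listed); mark gray on enter, black on exit:
auth gray
  metrics gray
  metrics black
  billing gray
  billing black
  queue gray
    worker gray
      worker→auth: auth is gray → back edge
First back edge: worker → auth.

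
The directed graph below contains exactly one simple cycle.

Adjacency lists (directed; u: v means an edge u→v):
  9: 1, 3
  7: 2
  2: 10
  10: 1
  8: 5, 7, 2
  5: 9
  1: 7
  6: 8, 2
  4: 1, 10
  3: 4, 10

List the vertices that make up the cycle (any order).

DFS with gray/black marking from 7:
7 gray
  2 gray
    10 gray
      1 gray
        1→7: 7 is gray → back edge
Back edge closes the cycle 7 → 2 → 10 → 1 → 7; its vertices are {1, 2, 7, 10}.

1, 2, 7, 10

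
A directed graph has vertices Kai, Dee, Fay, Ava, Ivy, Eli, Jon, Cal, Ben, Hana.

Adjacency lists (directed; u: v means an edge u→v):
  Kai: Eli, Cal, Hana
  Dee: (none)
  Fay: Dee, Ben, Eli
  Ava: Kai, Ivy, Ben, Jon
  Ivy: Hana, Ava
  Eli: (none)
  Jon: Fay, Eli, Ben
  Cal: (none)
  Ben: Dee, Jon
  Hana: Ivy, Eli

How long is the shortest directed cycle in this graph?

For each vertex v, BFS finds the shortest path from v back to v.
The shortest such closed walk is Ava → Ivy → Ava, length 2.

2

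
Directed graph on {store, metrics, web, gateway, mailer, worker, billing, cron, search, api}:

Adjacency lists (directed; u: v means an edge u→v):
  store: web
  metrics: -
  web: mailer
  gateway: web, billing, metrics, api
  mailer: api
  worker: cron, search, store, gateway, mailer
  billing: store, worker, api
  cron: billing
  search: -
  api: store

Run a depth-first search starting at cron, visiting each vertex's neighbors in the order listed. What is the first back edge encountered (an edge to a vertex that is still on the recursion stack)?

DFS from cron (visiting each vertex's neighbors in the order listed); mark gray on enter, black on exit:
cron gray
  billing gray
    store gray
      web gray
        mailer gray
          api gray
            api→store: store is gray → back edge
First back edge: api → store.

api->store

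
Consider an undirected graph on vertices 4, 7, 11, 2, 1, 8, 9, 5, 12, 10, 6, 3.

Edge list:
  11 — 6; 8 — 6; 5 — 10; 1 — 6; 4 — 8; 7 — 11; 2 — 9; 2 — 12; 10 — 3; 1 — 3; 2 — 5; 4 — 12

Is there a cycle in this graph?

Yes

DFS, tracking each vertex's parent; an edge to a visited non-parent vertex closes a cycle.
Start from 7:
visit 7 (parent –)
  visit 11 (parent 7)
    11–7: parent, skip
    visit 6 (parent 11)
      6–11: parent, skip
      visit 8 (parent 6)
        visit 4 (parent 8)
          4–8: parent, skip
          visit 12 (parent 4)
            12–4: parent, skip
            visit 2 (parent 12)
              visit 5 (parent 2)
                visit 10 (parent 5)
                  visit 3 (parent 10)
                    3–10: parent, skip
                    visit 1 (parent 3)
                      1–6: 6 visited and ≠ parent → cycle
Cycle: 6 – 8 – 4 – 12 – 2 – 5 – 10 – 3 – 1 – 6.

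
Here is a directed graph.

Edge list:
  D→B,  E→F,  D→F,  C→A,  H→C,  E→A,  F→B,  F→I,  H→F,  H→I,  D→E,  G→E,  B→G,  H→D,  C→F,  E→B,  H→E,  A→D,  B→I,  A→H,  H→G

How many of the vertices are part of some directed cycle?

A vertex is on a directed cycle iff it belongs to a strongly connected component of size ≥ 2 (or has a self-loop).
The vertices on cycles are {A, B, C, D, E, F, G, H} — 8 in total.

8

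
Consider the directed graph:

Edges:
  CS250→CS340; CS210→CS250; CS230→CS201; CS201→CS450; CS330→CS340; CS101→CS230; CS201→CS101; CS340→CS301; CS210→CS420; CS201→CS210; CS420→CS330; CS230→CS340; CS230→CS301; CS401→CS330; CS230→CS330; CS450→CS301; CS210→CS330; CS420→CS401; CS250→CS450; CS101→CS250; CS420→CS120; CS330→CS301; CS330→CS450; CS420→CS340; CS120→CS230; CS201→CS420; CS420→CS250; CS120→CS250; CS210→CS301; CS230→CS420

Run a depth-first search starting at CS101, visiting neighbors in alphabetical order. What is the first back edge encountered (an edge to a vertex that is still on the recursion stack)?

CS201→CS101

DFS from CS101 (visiting neighbors in alphabetical order); mark gray on enter, black on exit:
CS101 gray
  CS230 gray
    CS201 gray
      CS201→CS101: CS101 is gray → back edge
First back edge: CS201 → CS101.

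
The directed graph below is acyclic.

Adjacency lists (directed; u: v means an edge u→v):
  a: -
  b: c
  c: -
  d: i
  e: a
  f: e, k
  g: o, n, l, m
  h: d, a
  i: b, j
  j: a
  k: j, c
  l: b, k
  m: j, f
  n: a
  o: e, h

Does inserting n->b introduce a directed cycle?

No

Adding n→b creates a cycle iff b can already reach n.
Explore from b: no path reaches n. The graph stays acyclic.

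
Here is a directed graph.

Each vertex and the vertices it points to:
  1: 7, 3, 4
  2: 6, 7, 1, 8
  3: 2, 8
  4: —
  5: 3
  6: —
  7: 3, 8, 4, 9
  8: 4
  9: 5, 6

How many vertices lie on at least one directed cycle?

6

A vertex is on a directed cycle iff it belongs to a strongly connected component of size ≥ 2 (or has a self-loop).
The vertices on cycles are {1, 2, 3, 5, 7, 9} — 6 in total.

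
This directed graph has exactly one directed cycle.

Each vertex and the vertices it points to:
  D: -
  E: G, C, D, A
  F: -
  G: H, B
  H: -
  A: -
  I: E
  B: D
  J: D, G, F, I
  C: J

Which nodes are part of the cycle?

C, E, I, J

DFS with gray/black marking from C:
C gray
  J gray
    D gray
    D black
    G gray
      H gray
      H black
      B gray
        B→D: D black — skip
      B black
    G black
    F gray
    F black
    I gray
      E gray
        E→G: G black — skip
        E→C: C is gray → back edge
Back edge closes the cycle C → J → I → E → C; its vertices are {C, E, I, J}.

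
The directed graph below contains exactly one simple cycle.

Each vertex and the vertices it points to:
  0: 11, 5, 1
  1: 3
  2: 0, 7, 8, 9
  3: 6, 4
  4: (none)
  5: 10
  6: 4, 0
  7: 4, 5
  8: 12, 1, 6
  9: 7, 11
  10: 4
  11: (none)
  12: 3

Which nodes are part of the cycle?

DFS with gray/black marking from 0:
0 gray
  11 gray
  11 black
  5 gray
    10 gray
      4 gray
      4 black
    10 black
  5 black
  1 gray
    3 gray
      6 gray
        6→4: 4 black — skip
        6→0: 0 is gray → back edge
Back edge closes the cycle 0 → 1 → 3 → 6 → 0; its vertices are {0, 1, 3, 6}.

0, 1, 3, 6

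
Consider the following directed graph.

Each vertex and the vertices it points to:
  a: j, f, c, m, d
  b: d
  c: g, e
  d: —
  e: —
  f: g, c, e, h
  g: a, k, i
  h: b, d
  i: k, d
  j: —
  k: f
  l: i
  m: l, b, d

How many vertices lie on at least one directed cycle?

8

A vertex is on a directed cycle iff it belongs to a strongly connected component of size ≥ 2 (or has a self-loop).
The vertices on cycles are {a, c, f, g, i, k, l, m} — 8 in total.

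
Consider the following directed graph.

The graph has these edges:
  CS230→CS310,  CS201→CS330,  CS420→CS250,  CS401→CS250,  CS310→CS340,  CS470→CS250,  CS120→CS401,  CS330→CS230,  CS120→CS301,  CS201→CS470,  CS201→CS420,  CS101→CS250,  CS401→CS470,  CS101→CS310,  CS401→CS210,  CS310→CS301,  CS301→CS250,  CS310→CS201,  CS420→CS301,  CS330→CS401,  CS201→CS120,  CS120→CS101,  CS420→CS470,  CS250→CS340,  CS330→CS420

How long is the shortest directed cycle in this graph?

For each vertex v, BFS finds the shortest path from v back to v.
The shortest such closed walk is CS201 → CS330 → CS230 → CS310 → CS201, length 4.

4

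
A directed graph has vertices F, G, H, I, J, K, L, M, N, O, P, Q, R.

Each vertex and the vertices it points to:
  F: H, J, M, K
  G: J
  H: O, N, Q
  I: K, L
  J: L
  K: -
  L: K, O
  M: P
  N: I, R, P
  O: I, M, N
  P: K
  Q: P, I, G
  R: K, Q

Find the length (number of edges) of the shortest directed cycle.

3

For each vertex v, BFS finds the shortest path from v back to v.
The shortest such closed walk is O → I → L → O, length 3.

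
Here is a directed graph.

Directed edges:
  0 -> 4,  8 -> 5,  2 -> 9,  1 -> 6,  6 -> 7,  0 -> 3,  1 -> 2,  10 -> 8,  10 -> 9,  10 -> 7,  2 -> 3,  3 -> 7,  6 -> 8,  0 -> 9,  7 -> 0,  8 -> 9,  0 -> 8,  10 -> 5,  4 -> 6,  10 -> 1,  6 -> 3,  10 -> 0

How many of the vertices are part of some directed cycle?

5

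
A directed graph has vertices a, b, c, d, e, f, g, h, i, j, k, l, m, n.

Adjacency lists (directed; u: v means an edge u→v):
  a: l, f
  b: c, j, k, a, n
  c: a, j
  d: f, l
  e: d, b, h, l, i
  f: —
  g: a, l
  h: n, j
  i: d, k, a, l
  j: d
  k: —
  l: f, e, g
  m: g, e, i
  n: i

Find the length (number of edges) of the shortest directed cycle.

2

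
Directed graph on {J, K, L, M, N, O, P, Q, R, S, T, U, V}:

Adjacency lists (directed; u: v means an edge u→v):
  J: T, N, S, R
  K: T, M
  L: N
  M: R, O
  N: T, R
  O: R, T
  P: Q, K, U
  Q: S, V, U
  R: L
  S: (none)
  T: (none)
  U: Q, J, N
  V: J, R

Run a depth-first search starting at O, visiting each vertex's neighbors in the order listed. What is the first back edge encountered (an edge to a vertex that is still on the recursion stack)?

N->R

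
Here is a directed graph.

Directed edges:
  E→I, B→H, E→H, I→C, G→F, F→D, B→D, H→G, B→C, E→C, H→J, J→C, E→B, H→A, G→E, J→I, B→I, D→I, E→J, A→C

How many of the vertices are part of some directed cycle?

A vertex is on a directed cycle iff it belongs to a strongly connected component of size ≥ 2 (or has a self-loop).
The vertices on cycles are {B, E, G, H} — 4 in total.

4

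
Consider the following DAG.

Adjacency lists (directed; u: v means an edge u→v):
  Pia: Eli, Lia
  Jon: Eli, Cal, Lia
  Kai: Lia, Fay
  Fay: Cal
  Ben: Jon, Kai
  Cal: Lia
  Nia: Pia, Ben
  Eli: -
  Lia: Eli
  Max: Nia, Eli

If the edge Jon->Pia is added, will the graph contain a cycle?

No

Adding Jon→Pia creates a cycle iff Pia can already reach Jon.
Explore from Pia: no path reaches Jon. The graph stays acyclic.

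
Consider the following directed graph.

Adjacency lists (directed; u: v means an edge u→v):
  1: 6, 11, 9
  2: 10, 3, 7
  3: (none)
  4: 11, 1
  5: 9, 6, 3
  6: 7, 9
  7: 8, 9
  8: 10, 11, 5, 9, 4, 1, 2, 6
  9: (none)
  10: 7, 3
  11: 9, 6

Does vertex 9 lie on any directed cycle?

9 lies on a cycle iff there is a path from 9 back to itself.
Exploring from 9, it never reaches itself; equivalently, its strongly connected component is a singleton.

No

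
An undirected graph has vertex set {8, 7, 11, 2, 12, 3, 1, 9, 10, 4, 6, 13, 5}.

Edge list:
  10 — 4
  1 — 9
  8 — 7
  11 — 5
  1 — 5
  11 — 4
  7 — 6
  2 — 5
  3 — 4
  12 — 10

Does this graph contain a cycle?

DFS, tracking each vertex's parent; an edge to a visited non-parent vertex closes a cycle.
Start from 13:
visit 13 (parent –)
visit 8 (parent –)
  visit 7 (parent 8)
    visit 6 (parent 7)
      6–7: parent, skip
    7–8: parent, skip
visit 11 (parent –)
  visit 4 (parent 11)
    visit 10 (parent 4)
      visit 12 (parent 10)
        12–10: parent, skip
      10–4: parent, skip
    visit 3 (parent 4)
      3–4: parent, skip
    4–11: parent, skip
  visit 5 (parent 11)
    visit 1 (parent 5)
      visit 9 (parent 1)
        9–1: parent, skip
      1–5: parent, skip
    5–11: parent, skip
    visit 2 (parent 5)
      2–5: parent, skip
No non-parent visited neighbor found — the graph is a forest.

No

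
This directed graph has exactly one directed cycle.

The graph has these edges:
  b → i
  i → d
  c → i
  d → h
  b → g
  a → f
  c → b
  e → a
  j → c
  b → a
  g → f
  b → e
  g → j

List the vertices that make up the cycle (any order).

DFS with gray/black marking from c:
c gray
  b gray
    e gray
      a gray
        f gray
        f black
      a black
    e black
    b→a: a black — skip
    i gray
      d gray
        h gray
        h black
      d black
    i black
    g gray
      j gray
        j→c: c is gray → back edge
Back edge closes the cycle c → b → g → j → c; its vertices are {b, c, g, j}.

b, c, g, j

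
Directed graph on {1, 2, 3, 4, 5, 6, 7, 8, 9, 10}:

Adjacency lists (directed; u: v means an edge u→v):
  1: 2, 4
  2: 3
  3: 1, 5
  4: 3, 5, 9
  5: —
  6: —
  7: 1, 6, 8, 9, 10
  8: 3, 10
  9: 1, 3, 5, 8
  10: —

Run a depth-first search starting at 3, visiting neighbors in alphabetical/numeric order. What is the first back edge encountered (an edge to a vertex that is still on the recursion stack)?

DFS from 3 (visiting neighbors in alphabetical/numeric order); mark gray on enter, black on exit:
3 gray
  1 gray
    2 gray
      2→3: 3 is gray → back edge
First back edge: 2 → 3.

2->3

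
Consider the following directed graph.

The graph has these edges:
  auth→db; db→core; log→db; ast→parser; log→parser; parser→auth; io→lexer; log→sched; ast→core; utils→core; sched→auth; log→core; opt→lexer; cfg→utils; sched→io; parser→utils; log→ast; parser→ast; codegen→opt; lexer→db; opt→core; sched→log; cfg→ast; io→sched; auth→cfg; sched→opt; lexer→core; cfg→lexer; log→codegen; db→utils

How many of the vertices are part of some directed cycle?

A vertex is on a directed cycle iff it belongs to a strongly connected component of size ≥ 2 (or has a self-loop).
The vertices on cycles are {io, ast, cfg, log, auth, sched, parser} — 7 in total.

7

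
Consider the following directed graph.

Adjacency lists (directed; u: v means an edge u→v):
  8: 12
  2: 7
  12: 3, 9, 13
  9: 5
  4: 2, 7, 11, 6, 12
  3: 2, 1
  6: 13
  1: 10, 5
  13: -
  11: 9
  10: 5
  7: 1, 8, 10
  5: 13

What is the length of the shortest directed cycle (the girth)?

For each vertex v, BFS finds the shortest path from v back to v.
The shortest such closed walk is 12 → 3 → 2 → 7 → 8 → 12, length 5.

5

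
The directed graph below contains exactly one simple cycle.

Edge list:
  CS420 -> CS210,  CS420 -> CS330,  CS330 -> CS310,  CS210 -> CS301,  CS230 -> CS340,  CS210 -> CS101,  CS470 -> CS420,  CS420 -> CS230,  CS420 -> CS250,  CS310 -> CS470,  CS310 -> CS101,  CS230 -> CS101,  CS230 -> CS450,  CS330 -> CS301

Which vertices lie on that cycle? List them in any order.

CS310, CS330, CS420, CS470

DFS with gray/black marking from CS420:
CS420 gray
  CS250 gray
  CS250 black
  CS230 gray
    CS450 gray
    CS450 black
    CS101 gray
    CS101 black
    CS340 gray
    CS340 black
  CS230 black
  CS330 gray
    CS301 gray
    CS301 black
    CS310 gray
      CS470 gray
        CS470→CS420: CS420 is gray → back edge
Back edge closes the cycle CS420 → CS330 → CS310 → CS470 → CS420; its vertices are {CS310, CS330, CS420, CS470}.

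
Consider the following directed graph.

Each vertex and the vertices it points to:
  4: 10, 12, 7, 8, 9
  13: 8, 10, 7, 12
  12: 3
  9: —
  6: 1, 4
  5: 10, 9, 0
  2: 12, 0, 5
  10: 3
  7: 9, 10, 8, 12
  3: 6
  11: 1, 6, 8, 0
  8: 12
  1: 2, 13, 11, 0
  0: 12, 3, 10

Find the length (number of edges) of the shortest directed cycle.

2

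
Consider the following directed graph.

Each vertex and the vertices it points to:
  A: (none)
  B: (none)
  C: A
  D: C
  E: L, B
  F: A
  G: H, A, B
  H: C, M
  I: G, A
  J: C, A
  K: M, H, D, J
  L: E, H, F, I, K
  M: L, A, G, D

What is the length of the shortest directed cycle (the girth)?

2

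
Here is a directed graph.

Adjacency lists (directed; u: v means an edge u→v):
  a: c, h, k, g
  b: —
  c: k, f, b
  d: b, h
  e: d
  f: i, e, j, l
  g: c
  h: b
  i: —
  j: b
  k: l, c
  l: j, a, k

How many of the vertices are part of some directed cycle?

A vertex is on a directed cycle iff it belongs to a strongly connected component of size ≥ 2 (or has a self-loop).
The vertices on cycles are {a, c, f, g, k, l} — 6 in total.

6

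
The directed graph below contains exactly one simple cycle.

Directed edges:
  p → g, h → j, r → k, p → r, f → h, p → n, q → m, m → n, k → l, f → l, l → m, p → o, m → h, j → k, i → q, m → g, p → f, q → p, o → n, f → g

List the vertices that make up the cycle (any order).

h, j, k, l, m

DFS with gray/black marking from m:
m gray
  g gray
  g black
  n gray
  n black
  h gray
    j gray
      k gray
        l gray
          l→m: m is gray → back edge
Back edge closes the cycle m → h → j → k → l → m; its vertices are {h, j, k, l, m}.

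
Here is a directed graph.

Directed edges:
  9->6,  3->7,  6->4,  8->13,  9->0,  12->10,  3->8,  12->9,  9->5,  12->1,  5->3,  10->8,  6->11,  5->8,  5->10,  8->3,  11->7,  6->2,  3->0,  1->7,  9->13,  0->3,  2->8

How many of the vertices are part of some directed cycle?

A vertex is on a directed cycle iff it belongs to a strongly connected component of size ≥ 2 (or has a self-loop).
The vertices on cycles are {0, 3, 8} — 3 in total.

3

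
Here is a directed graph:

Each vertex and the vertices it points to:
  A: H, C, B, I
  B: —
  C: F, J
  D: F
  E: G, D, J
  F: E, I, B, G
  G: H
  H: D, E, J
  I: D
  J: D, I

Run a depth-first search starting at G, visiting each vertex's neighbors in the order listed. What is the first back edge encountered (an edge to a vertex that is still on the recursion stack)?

DFS from G (visiting each vertex's neighbors in the order listed); mark gray on enter, black on exit:
G gray
  H gray
    D gray
      F gray
        E gray
          E→G: G is gray → back edge
First back edge: E → G.

E→G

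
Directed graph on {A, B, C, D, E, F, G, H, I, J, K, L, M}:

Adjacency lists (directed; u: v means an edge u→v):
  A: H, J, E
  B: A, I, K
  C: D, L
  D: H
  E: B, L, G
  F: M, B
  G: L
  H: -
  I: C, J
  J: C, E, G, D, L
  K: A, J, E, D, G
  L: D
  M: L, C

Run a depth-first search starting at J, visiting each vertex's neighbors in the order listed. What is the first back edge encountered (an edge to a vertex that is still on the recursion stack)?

DFS from J (visiting each vertex's neighbors in the order listed); mark gray on enter, black on exit:
J gray
  C gray
    D gray
      H gray
      H black
    D black
    L gray
      L→D: D black — skip
    L black
  C black
  E gray
    B gray
      A gray
        A→H: H black — skip
        A→J: J is gray → back edge
First back edge: A → J.

A->J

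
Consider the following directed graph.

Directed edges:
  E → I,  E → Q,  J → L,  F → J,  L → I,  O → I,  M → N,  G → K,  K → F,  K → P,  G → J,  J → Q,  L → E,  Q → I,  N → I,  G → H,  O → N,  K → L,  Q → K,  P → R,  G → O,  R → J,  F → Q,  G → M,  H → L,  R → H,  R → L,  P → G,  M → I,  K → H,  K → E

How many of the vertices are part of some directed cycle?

A vertex is on a directed cycle iff it belongs to a strongly connected component of size ≥ 2 (or has a self-loop).
The vertices on cycles are {E, F, G, H, J, K, L, P, Q, R} — 10 in total.

10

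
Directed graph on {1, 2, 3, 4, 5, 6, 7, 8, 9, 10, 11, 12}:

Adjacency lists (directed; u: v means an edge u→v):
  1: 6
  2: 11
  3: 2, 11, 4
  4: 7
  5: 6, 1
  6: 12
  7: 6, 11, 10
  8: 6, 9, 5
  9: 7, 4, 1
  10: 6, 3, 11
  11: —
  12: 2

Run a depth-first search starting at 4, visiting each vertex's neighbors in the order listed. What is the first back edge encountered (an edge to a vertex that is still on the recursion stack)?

DFS from 4 (visiting each vertex's neighbors in the order listed); mark gray on enter, black on exit:
4 gray
  7 gray
    6 gray
      12 gray
        2 gray
          11 gray
          11 black
        2 black
      12 black
    6 black
    7→11: 11 black — skip
    10 gray
      10→6: 6 black — skip
      3 gray
        3→2: 2 black — skip
        3→11: 11 black — skip
        3→4: 4 is gray → back edge
First back edge: 3 → 4.

3→4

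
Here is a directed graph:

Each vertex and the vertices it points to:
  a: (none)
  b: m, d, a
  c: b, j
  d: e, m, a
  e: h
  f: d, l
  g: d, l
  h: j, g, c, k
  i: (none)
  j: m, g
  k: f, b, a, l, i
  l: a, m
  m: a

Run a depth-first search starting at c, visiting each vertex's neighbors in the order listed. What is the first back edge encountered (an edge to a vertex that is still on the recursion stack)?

DFS from c (visiting each vertex's neighbors in the order listed); mark gray on enter, black on exit:
c gray
  b gray
    m gray
      a gray
      a black
    m black
    d gray
      e gray
        h gray
          j gray
            j→m: m black — skip
            g gray
              g→d: d is gray → back edge
First back edge: g → d.

g->d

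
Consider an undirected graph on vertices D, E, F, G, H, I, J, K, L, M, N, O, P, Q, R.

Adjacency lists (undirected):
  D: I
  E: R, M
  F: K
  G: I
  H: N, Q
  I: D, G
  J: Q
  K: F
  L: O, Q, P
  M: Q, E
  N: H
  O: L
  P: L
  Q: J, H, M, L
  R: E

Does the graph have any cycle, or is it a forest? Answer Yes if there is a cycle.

No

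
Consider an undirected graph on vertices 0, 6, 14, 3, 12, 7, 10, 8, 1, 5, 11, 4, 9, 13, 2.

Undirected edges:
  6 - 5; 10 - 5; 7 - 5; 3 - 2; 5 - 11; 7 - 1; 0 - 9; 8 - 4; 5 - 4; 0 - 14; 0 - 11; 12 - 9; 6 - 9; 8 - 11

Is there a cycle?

Yes

DFS, tracking each vertex's parent; an edge to a visited non-parent vertex closes a cycle.
Start from 7:
visit 7 (parent –)
  visit 5 (parent 7)
    visit 6 (parent 5)
      visit 9 (parent 6)
        visit 12 (parent 9)
          12–9: parent, skip
        9–6: parent, skip
        visit 0 (parent 9)
          visit 11 (parent 0)
            11–0: parent, skip
            visit 8 (parent 11)
              8–11: parent, skip
              visit 4 (parent 8)
                4–8: parent, skip
                4–5: 5 visited and ≠ parent → cycle
Cycle: 5 – 6 – 9 – 0 – 11 – 8 – 4 – 5.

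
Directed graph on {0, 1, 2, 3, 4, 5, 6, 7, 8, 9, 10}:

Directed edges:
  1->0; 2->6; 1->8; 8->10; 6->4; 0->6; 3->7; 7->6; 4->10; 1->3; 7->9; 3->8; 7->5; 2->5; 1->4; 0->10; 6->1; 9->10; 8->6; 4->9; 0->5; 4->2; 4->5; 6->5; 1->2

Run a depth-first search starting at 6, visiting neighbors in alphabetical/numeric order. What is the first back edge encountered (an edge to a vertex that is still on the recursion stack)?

DFS from 6 (visiting neighbors in alphabetical/numeric order); mark gray on enter, black on exit:
6 gray
  1 gray
    0 gray
      5 gray
      5 black
      0→6: 6 is gray → back edge
First back edge: 0 → 6.

0→6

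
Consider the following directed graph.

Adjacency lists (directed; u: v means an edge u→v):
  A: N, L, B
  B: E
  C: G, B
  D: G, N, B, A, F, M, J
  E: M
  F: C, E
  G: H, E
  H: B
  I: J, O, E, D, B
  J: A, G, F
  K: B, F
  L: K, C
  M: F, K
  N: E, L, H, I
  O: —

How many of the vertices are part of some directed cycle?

13

A vertex is on a directed cycle iff it belongs to a strongly connected component of size ≥ 2 (or has a self-loop).
The vertices on cycles are {A, B, C, D, E, F, G, H, I, J, K, M, N} — 13 in total.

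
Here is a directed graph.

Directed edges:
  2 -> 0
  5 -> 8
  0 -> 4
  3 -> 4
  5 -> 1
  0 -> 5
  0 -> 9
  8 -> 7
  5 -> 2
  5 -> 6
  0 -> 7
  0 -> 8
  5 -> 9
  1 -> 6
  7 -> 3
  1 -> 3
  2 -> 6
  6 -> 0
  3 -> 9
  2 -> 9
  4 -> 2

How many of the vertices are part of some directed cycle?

A vertex is on a directed cycle iff it belongs to a strongly connected component of size ≥ 2 (or has a self-loop).
The vertices on cycles are {0, 1, 2, 3, 4, 5, 6, 7, 8} — 9 in total.

9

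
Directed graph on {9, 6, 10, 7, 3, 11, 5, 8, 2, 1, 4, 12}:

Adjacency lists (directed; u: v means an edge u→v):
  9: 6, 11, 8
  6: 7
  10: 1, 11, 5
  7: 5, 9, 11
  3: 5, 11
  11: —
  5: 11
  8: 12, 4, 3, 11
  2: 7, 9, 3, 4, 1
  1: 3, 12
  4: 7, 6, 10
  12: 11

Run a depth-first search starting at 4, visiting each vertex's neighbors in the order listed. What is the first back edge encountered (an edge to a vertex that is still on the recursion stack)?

6→7

DFS from 4 (visiting each vertex's neighbors in the order listed); mark gray on enter, black on exit:
4 gray
  7 gray
    5 gray
      11 gray
      11 black
    5 black
    9 gray
      6 gray
        6→7: 7 is gray → back edge
First back edge: 6 → 7.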